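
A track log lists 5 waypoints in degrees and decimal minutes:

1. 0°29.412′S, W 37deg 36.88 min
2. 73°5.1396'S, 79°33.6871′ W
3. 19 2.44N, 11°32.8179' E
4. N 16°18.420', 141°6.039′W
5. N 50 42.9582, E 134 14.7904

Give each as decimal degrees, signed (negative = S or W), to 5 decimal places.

Point 1:
  Latitude: 29.412′ = 0.490200°; total 0.490200
  S → negative
  Longitude: 36.88′ = 0.614667°; total 37.614667
  hemisphere W, so the sign is −
Point 2:
  Latitude: 73 + 5.1396/60 = 73.085660
  S → negative
  λ: 79 + 33.6871/60 = 79.561452
  W ⇒ negate
Point 3:
  Latitude: 2.44′ = 0.040667°; total 19.040667
  N ⇒ keep positive
  λ: 11 + 32.8179/60 = 11.546965
  E → positive
Point 4:
  Lat: 18.42′ = 0.307000°; total 16.307000
  N ⇒ keep positive
  λ: 141 + 6.039/60 = 141.100650
  W → negative
Point 5:
  Lat: 42.9582′ = 0.715970°; total 50.715970
  N → positive
  Longitude: 134 + 14.7904/60 = 134.246507
  E → positive

1. -0.49020, -37.61467
2. -73.08566, -79.56145
3. 19.04067, 11.54697
4. 16.30700, -141.10065
5. 50.71597, 134.24651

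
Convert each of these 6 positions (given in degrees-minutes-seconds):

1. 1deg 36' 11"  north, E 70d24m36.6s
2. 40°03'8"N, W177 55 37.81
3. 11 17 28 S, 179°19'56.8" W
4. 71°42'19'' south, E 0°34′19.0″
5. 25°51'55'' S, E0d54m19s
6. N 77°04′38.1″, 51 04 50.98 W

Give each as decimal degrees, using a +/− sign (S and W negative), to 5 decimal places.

Point 1:
  Lat: 36′ + 11″ = 36.18333′; 1 + 36.18333/60 = 1.603056
  N → positive
  Lon: 70° + 24/60 + 36.6/3600 = 70 + 0.400000 + 0.010167 = 70.410167
  E ⇒ keep positive
Point 2:
  φ: 3′ + 8″ = 3.13333′; 40 + 3.13333/60 = 40.052222
  N ⇒ keep positive
  λ: 177 + 55/60 + 37.81/3600 = 177.927169
  hemisphere W, so the sign is −
Point 3:
  Lat: 11 + 17/60 + 28/3600 = 11.291111
  S → negative
  λ: 19′ + 56.8″ = 19.94667′; 179 + 19.94667/60 = 179.332444
  W → negative
Point 4:
  Lat: 71° + 42/60 + 19/3600 = 71 + 0.700000 + 0.005278 = 71.705278
  S → negative
  λ: 0° + 34/60 + 19/3600 = 0 + 0.566667 + 0.005278 = 0.571944
  E ⇒ keep positive
Point 5:
  Lat: 25 + 51/60 + 55/3600 = 25.865278
  hemisphere S, so the sign is −
  Longitude: 0° + 54/60 + 19/3600 = 0 + 0.900000 + 0.005278 = 0.905278
  E → positive
Point 6:
  Latitude: 4′ + 38.1″ = 4.63500′; 77 + 4.63500/60 = 77.077250
  N ⇒ keep positive
  λ: 4′ + 50.98″ = 4.84967′; 51 + 4.84967/60 = 51.080828
  W → negative

1. 1.60306, 70.41017
2. 40.05222, -177.92717
3. -11.29111, -179.33244
4. -71.70528, 0.57194
5. -25.86528, 0.90528
6. 77.07725, -51.08083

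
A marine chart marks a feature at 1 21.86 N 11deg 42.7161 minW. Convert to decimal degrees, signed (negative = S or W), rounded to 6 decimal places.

Lat: 21.86′ = 0.364333°; total 1.3643333
N ⇒ keep positive
Longitude: 42.7161′ = 0.711935°; total 11.7119350
W → negative

1.364333, -11.711935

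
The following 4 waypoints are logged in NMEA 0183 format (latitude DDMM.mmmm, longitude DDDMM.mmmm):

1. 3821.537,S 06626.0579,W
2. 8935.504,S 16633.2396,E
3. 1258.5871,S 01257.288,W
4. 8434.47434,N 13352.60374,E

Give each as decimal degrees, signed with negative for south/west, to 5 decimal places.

1. -38.35895, -66.43430
2. -89.59173, 166.55399
3. -12.97645, -12.95480
4. 84.57457, 133.87673

Point 1:
  Lat: split at 2 digits → 38° and 21.537′; 38 + 21.537/60 = 38.358950
  hemisphere S, so the sign is −
  Longitude: degrees = first 3 digits = 66, minutes = 26.0579; 66 + 26.0579/60 = 66.434298
  W → negative
Point 2:
  Latitude: split at 2 digits → 89° and 35.504′; 89 + 35.504/60 = 89.591733
  S → negative
  Longitude: degrees = first 3 digits = 166, minutes = 33.2396; 166 + 33.2396/60 = 166.553993
  E ⇒ keep positive
Point 3:
  Lat: split at 2 digits → 12° and 58.5871′; 12 + 58.5871/60 = 12.976452
  S ⇒ negate
  λ: degrees = first 3 digits = 12, minutes = 57.288; 12 + 57.288/60 = 12.954800
  hemisphere W, so the sign is −
Point 4:
  Latitude: split at 2 digits → 84° and 34.47434′; 84 + 34.47434/60 = 84.574572
  N → positive
  Lon: split at 3 digits → 133° and 52.60374′; 133 + 52.60374/60 = 133.876729
  E ⇒ keep positive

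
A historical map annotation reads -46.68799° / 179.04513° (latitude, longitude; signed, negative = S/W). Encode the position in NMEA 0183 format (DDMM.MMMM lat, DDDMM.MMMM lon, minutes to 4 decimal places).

Latitude is negative → S; |value| = 46.687990
Latitude: 46° + 0.687990 × 60 = 46° 41.279400′
Lon: minutes = (179.045130 − 179) × 60 = 2.707800

4641.2794,S / 17902.7078,E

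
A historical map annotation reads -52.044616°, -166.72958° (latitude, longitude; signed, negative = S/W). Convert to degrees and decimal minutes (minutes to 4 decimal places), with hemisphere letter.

Latitude is negative → S; |value| = 52.044616
Lat: minutes = (52.044616 − 52) × 60 = 2.676960
Longitude is negative → W; |value| = 166.729580
λ: minutes = (166.729580 − 166) × 60 = 43.774800

52° 2.6770′ S, 166° 43.7748′ W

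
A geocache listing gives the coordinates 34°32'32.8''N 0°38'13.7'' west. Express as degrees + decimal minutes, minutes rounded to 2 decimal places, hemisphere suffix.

34° 32.55′ N, 0° 38.23′ W

φ: seconds/60 = 0.54667; minutes = 32 + 0.54667 = 32.5467
Longitude: seconds/60 = 0.22833; minutes = 38 + 0.22833 = 38.2283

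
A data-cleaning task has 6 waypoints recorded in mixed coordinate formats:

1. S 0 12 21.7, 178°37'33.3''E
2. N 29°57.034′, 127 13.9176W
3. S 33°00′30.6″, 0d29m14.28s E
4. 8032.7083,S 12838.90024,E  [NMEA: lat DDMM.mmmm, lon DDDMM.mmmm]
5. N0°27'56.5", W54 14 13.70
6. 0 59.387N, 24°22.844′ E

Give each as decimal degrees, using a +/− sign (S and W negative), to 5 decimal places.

Point 1:
  φ: 0 + 12/60 + 21.7/3600 = 0.206028
  hemisphere S, so the sign is −
  Lon: 178 + 37/60 + 33.3/3600 = 178.625917
  E ⇒ keep positive
Point 2:
  Latitude: 57.034′ = 0.950567°; total 29.950567
  N → positive
  Lon: 127 + 13.9176/60 = 127.231960
  W → negative
Point 3:
  φ: 33° + 0/60 + 30.6/3600 = 33 + 0.000000 + 0.008500 = 33.008500
  S → negative
  Lon: 29′ + 14.28″ = 29.23800′; 0 + 29.23800/60 = 0.487300
  E → positive
Point 4:
  Latitude: degrees = first 2 digits = 80, minutes = 32.7083; 80 + 32.7083/60 = 80.545138
  hemisphere S, so the sign is −
  Longitude: split at 3 digits → 128° and 38.90024′; 128 + 38.90024/60 = 128.648337
  E → positive
Point 5:
  Latitude: 0 + 27/60 + 56.5/3600 = 0.465694
  N → positive
  Lon: 54 + 14/60 + 13.7/3600 = 54.237139
  W → negative
Point 6:
  φ: 59.387′ = 0.989783°; total 0.989783
  N ⇒ keep positive
  λ: 22.844′ = 0.380733°; total 24.380733
  E ⇒ keep positive

1. -0.20603, 178.62592
2. 29.95057, -127.23196
3. -33.00850, 0.48730
4. -80.54514, 128.64834
5. 0.46569, -54.23714
6. 0.98978, 24.38073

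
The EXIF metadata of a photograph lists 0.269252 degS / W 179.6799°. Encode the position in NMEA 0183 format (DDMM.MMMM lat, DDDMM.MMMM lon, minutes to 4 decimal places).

φ: minutes = (0.269252 − 0) × 60 = 16.155120
λ: fractional part 0.679900 → 40.794000 minutes

0016.1551,S / 17940.7940,W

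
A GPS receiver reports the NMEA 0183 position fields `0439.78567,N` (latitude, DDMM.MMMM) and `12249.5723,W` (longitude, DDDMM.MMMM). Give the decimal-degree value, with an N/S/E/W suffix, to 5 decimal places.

φ: split at 2 digits → 04° and 39.78567′; 4 + 39.78567/60 = 4.663095
Longitude: split at 3 digits → 122° and 49.5723′; 122 + 49.5723/60 = 122.826205

4.66309° N, 122.82621° W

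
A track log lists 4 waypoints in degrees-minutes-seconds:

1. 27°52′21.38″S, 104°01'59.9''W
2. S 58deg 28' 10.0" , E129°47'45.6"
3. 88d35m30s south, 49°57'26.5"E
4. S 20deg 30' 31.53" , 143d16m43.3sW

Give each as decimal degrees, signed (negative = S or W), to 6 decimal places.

Point 1:
  φ: 52′ + 21.38″ = 52.35633′; 27 + 52.35633/60 = 27.8726056
  S ⇒ negate
  Lon: 104 + 1/60 + 59.9/3600 = 104.0333056
  W ⇒ negate
Point 2:
  φ: 58 + 28/60 + 10/3600 = 58.4694444
  S ⇒ negate
  λ: 129° + 47/60 + 45.6/3600 = 129 + 0.783333 + 0.012667 = 129.7960000
  E ⇒ keep positive
Point 3:
  Latitude: 88° + 35/60 + 30/3600 = 88 + 0.583333 + 0.008333 = 88.5916667
  S → negative
  Lon: 49° + 57/60 + 26.5/3600 = 49 + 0.950000 + 0.007361 = 49.9573611
  E → positive
Point 4:
  φ: 20 + 30/60 + 31.53/3600 = 20.5087583
  S ⇒ negate
  Lon: 16′ + 43.3″ = 16.72167′; 143 + 16.72167/60 = 143.2786944
  hemisphere W, so the sign is −

1. -27.872606, -104.033306
2. -58.469444, 129.796000
3. -88.591667, 49.957361
4. -20.508758, -143.278694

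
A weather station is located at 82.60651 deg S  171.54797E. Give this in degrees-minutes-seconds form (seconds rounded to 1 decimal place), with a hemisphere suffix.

Latitude: 0.606510 × 60 = 36.39060′ → 36′, remainder × 60 = 23.436″
Longitude: 0.547970° → 32.87820′; 0.87820 × 60 = 52.692″

82°36′23.4″ S, 171°32′52.7″ E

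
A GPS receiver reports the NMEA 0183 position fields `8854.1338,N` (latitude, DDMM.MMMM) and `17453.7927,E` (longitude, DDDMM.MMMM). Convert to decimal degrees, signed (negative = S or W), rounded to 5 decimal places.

88.90223, 174.89655

Latitude: split at 2 digits → 88° and 54.1338′; 88 + 54.1338/60 = 88.902230
N ⇒ keep positive
λ: split at 3 digits → 174° and 53.7927′; 174 + 53.7927/60 = 174.896545
E ⇒ keep positive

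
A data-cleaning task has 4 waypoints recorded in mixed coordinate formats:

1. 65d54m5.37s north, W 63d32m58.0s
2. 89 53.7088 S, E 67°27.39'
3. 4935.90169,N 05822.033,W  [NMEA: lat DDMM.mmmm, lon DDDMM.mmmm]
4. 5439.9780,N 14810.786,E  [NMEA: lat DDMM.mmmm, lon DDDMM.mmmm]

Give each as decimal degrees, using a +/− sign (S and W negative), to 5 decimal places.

1. 65.90149, -63.54944
2. -89.89515, 67.45650
3. 49.59836, -58.36722
4. 54.66630, 148.17977

Point 1:
  φ: 54′ + 5.37″ = 54.08950′; 65 + 54.08950/60 = 65.901492
  N ⇒ keep positive
  λ: 63° + 32/60 + 58/3600 = 63 + 0.533333 + 0.016111 = 63.549444
  W ⇒ negate
Point 2:
  Lat: 89 + 53.7088/60 = 89.895147
  hemisphere S, so the sign is −
  λ: 27.39′ = 0.456500°; total 67.456500
  E ⇒ keep positive
Point 3:
  φ: split at 2 digits → 49° and 35.90169′; 49 + 35.90169/60 = 49.598362
  N ⇒ keep positive
  λ: degrees = first 3 digits = 58, minutes = 22.033; 58 + 22.033/60 = 58.367217
  hemisphere W, so the sign is −
Point 4:
  Lat: split at 2 digits → 54° and 39.978′; 54 + 39.978/60 = 54.666300
  N ⇒ keep positive
  Lon: degrees = first 3 digits = 148, minutes = 10.786; 148 + 10.786/60 = 148.179767
  E ⇒ keep positive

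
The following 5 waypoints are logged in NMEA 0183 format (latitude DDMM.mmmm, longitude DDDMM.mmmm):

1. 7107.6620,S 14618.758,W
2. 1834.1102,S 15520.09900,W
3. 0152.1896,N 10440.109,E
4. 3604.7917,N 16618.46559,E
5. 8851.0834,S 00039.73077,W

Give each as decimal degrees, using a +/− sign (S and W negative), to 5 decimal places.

Point 1:
  Latitude: split at 2 digits → 71° and 7.662′; 71 + 7.662/60 = 71.127700
  S ⇒ negate
  Longitude: degrees = first 3 digits = 146, minutes = 18.758; 146 + 18.758/60 = 146.312633
  hemisphere W, so the sign is −
Point 2:
  Latitude: degrees = first 2 digits = 18, minutes = 34.1102; 18 + 34.1102/60 = 18.568503
  S → negative
  λ: split at 3 digits → 155° and 20.099′; 155 + 20.099/60 = 155.334983
  W ⇒ negate
Point 3:
  Lat: split at 2 digits → 01° and 52.1896′; 1 + 52.1896/60 = 1.869827
  N → positive
  Lon: split at 3 digits → 104° and 40.109′; 104 + 40.109/60 = 104.668483
  E ⇒ keep positive
Point 4:
  Latitude: split at 2 digits → 36° and 4.7917′; 36 + 4.7917/60 = 36.079862
  N → positive
  Longitude: split at 3 digits → 166° and 18.46559′; 166 + 18.46559/60 = 166.307760
  E → positive
Point 5:
  Latitude: degrees = first 2 digits = 88, minutes = 51.0834; 88 + 51.0834/60 = 88.851390
  S → negative
  Longitude: degrees = first 3 digits = 0, minutes = 39.73077; 0 + 39.73077/60 = 0.662180
  hemisphere W, so the sign is −

1. -71.12770, -146.31263
2. -18.56850, -155.33498
3. 1.86983, 104.66848
4. 36.07986, 166.30776
5. -88.85139, -0.66218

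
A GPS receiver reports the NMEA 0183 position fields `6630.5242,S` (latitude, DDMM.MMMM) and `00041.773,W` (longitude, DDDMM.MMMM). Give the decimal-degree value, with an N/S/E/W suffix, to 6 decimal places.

Lat: split at 2 digits → 66° and 30.5242′; 66 + 30.5242/60 = 66.5087367
λ: degrees = first 3 digits = 0, minutes = 41.773; 0 + 41.773/60 = 0.6962167

66.508737° S, 0.696217° W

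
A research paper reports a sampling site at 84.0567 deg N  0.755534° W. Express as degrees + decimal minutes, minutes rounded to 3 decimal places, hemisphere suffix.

Lat: fractional part 0.056700 → 3.40200 minutes
Longitude: fractional part 0.755534 → 45.33204 minutes

84° 3.402′ N, 0° 45.332′ W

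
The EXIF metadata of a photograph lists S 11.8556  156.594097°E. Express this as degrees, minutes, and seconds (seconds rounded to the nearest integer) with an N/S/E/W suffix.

φ: 0.855600 × 60 = 51.33600′ → 51′, remainder × 60 = 20.16″
Longitude: whole degrees 156; 35.64582′ → 35′ and 38.75″

11°51′20″ S, 156°35′39″ E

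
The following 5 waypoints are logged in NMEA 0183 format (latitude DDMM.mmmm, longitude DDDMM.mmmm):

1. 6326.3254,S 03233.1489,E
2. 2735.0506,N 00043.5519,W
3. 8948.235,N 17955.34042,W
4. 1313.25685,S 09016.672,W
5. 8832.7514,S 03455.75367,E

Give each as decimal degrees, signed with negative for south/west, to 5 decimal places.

1. -63.43876, 32.55248
2. 27.58418, -0.72587
3. 89.80392, -179.92234
4. -13.22095, -90.27787
5. -88.54586, 34.92923

Point 1:
  Latitude: split at 2 digits → 63° and 26.3254′; 63 + 26.3254/60 = 63.438757
  hemisphere S, so the sign is −
  λ: split at 3 digits → 032° and 33.1489′; 32 + 33.1489/60 = 32.552482
  E ⇒ keep positive
Point 2:
  φ: split at 2 digits → 27° and 35.0506′; 27 + 35.0506/60 = 27.584177
  N ⇒ keep positive
  Lon: split at 3 digits → 000° and 43.5519′; 0 + 43.5519/60 = 0.725865
  W → negative
Point 3:
  φ: degrees = first 2 digits = 89, minutes = 48.235; 89 + 48.235/60 = 89.803917
  N ⇒ keep positive
  λ: split at 3 digits → 179° and 55.34042′; 179 + 55.34042/60 = 179.922340
  W → negative
Point 4:
  Latitude: degrees = first 2 digits = 13, minutes = 13.25685; 13 + 13.25685/60 = 13.220948
  S ⇒ negate
  Longitude: degrees = first 3 digits = 90, minutes = 16.672; 90 + 16.672/60 = 90.277867
  hemisphere W, so the sign is −
Point 5:
  Lat: split at 2 digits → 88° and 32.7514′; 88 + 32.7514/60 = 88.545857
  S ⇒ negate
  Lon: degrees = first 3 digits = 34, minutes = 55.75367; 34 + 55.75367/60 = 34.929228
  E → positive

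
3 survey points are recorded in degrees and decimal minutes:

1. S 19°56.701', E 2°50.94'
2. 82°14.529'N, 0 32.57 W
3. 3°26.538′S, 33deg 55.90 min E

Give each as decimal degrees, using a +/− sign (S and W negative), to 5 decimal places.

Point 1:
  φ: 19 + 56.701/60 = 19.945017
  hemisphere S, so the sign is −
  λ: 50.94′ = 0.849000°; total 2.849000
  E ⇒ keep positive
Point 2:
  φ: 14.529′ = 0.242150°; total 82.242150
  N ⇒ keep positive
  λ: 32.57′ = 0.542833°; total 0.542833
  W → negative
Point 3:
  φ: 3 + 26.538/60 = 3.442300
  S → negative
  Lon: 33 + 55.9/60 = 33.931667
  E → positive

1. -19.94502, 2.84900
2. 82.24215, -0.54283
3. -3.44230, 33.93167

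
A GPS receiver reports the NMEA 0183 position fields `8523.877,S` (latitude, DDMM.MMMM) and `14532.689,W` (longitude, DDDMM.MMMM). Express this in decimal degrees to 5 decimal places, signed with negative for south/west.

-85.39795, -145.54482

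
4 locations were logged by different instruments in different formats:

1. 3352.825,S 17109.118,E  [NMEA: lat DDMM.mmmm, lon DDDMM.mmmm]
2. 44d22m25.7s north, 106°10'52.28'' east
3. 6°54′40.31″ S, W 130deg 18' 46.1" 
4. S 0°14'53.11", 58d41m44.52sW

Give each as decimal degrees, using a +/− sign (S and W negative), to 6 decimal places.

1. -33.880417, 171.151967
2. 44.373806, 106.181189
3. -6.911197, -130.312806
4. -0.248086, -58.695700

Point 1:
  Latitude: split at 2 digits → 33° and 52.825′; 33 + 52.825/60 = 33.8804167
  hemisphere S, so the sign is −
  Longitude: degrees = first 3 digits = 171, minutes = 9.118; 171 + 9.118/60 = 171.1519667
  E ⇒ keep positive
Point 2:
  Latitude: 22′ + 25.7″ = 22.42833′; 44 + 22.42833/60 = 44.3738056
  N → positive
  λ: 106 + 10/60 + 52.28/3600 = 106.1811889
  E ⇒ keep positive
Point 3:
  Latitude: 6° + 54/60 + 40.31/3600 = 6 + 0.900000 + 0.011197 = 6.9111972
  hemisphere S, so the sign is −
  λ: 18′ + 46.1″ = 18.76833′; 130 + 18.76833/60 = 130.3128056
  W → negative
Point 4:
  Lat: 14′ + 53.11″ = 14.88517′; 0 + 14.88517/60 = 0.2480861
  hemisphere S, so the sign is −
  λ: 58° + 41/60 + 44.52/3600 = 58 + 0.683333 + 0.012367 = 58.6957000
  W ⇒ negate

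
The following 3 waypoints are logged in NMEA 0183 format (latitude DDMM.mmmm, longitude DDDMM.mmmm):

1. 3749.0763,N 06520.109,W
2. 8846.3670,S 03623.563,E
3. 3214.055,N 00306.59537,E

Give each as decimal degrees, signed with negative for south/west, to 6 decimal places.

Point 1:
  Lat: degrees = first 2 digits = 37, minutes = 49.0763; 37 + 49.0763/60 = 37.8179383
  N → positive
  Longitude: degrees = first 3 digits = 65, minutes = 20.109; 65 + 20.109/60 = 65.3351500
  hemisphere W, so the sign is −
Point 2:
  φ: split at 2 digits → 88° and 46.367′; 88 + 46.367/60 = 88.7727833
  S ⇒ negate
  Longitude: degrees = first 3 digits = 36, minutes = 23.563; 36 + 23.563/60 = 36.3927167
  E ⇒ keep positive
Point 3:
  φ: split at 2 digits → 32° and 14.055′; 32 + 14.055/60 = 32.2342500
  N → positive
  Longitude: split at 3 digits → 003° and 6.59537′; 3 + 6.59537/60 = 3.1099228
  E ⇒ keep positive

1. 37.817938, -65.335150
2. -88.772783, 36.392717
3. 32.234250, 3.109923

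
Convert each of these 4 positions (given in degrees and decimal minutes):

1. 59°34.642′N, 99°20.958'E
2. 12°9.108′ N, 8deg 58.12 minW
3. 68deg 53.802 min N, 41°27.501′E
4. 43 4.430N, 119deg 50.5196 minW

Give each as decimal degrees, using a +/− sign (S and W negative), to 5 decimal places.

1. 59.57737, 99.34930
2. 12.15180, -8.96867
3. 68.89670, 41.45835
4. 43.07383, -119.84199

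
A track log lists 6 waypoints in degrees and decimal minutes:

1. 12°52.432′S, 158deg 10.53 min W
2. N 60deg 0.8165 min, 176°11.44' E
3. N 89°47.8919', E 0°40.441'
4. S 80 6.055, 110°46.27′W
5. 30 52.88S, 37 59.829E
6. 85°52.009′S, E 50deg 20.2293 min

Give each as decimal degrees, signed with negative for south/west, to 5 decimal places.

Point 1:
  φ: 52.432′ = 0.873867°; total 12.873867
  S ⇒ negate
  Lon: 158 + 10.53/60 = 158.175500
  hemisphere W, so the sign is −
Point 2:
  Latitude: 60 + 0.8165/60 = 60.013608
  N → positive
  λ: 176 + 11.44/60 = 176.190667
  E ⇒ keep positive
Point 3:
  φ: 89 + 47.8919/60 = 89.798198
  N ⇒ keep positive
  Lon: 40.441′ = 0.674017°; total 0.674017
  E → positive
Point 4:
  Latitude: 6.055′ = 0.100917°; total 80.100917
  hemisphere S, so the sign is −
  Longitude: 110 + 46.27/60 = 110.771167
  W → negative
Point 5:
  Latitude: 30 + 52.88/60 = 30.881333
  S ⇒ negate
  Lon: 37 + 59.829/60 = 37.997150
  E → positive
Point 6:
  Lat: 85 + 52.009/60 = 85.866817
  S → negative
  Lon: 50 + 20.2293/60 = 50.337155
  E → positive

1. -12.87387, -158.17550
2. 60.01361, 176.19067
3. 89.79820, 0.67402
4. -80.10092, -110.77117
5. -30.88133, 37.99715
6. -85.86682, 50.33716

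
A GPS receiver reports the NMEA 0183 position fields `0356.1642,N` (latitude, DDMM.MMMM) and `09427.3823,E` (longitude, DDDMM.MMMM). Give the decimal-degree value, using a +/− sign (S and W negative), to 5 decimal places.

3.93607, 94.45637

Lat: split at 2 digits → 03° and 56.1642′; 3 + 56.1642/60 = 3.936070
N ⇒ keep positive
Lon: split at 3 digits → 094° and 27.3823′; 94 + 27.3823/60 = 94.456372
E ⇒ keep positive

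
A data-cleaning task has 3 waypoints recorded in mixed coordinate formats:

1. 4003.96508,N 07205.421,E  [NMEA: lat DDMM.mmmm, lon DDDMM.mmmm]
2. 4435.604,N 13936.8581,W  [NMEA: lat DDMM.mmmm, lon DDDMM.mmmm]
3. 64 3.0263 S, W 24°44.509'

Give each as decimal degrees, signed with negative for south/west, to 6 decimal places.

Point 1:
  Lat: degrees = first 2 digits = 40, minutes = 3.96508; 40 + 3.96508/60 = 40.0660847
  N → positive
  Longitude: degrees = first 3 digits = 72, minutes = 5.421; 72 + 5.421/60 = 72.0903500
  E ⇒ keep positive
Point 2:
  φ: degrees = first 2 digits = 44, minutes = 35.604; 44 + 35.604/60 = 44.5934000
  N → positive
  Longitude: degrees = first 3 digits = 139, minutes = 36.8581; 139 + 36.8581/60 = 139.6143017
  W ⇒ negate
Point 3:
  φ: 64 + 3.0263/60 = 64.0504383
  S → negative
  Lon: 24 + 44.509/60 = 24.7418167
  W → negative

1. 40.066085, 72.090350
2. 44.593400, -139.614302
3. -64.050438, -24.741817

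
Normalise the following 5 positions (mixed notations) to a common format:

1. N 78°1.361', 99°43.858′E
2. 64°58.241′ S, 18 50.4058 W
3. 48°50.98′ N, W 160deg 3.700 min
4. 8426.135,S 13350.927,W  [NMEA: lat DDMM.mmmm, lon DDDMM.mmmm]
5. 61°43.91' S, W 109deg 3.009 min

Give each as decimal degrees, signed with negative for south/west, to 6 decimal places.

Point 1:
  φ: 78 + 1.361/60 = 78.0226833
  N ⇒ keep positive
  λ: 99 + 43.858/60 = 99.7309667
  E → positive
Point 2:
  φ: 64 + 58.241/60 = 64.9706833
  S ⇒ negate
  λ: 50.4058′ = 0.840097°; total 18.8400967
  W ⇒ negate
Point 3:
  Lat: 50.98′ = 0.849667°; total 48.8496667
  N → positive
  λ: 160 + 3.7/60 = 160.0616667
  W ⇒ negate
Point 4:
  Lat: degrees = first 2 digits = 84, minutes = 26.135; 84 + 26.135/60 = 84.4355833
  S → negative
  Lon: degrees = first 3 digits = 133, minutes = 50.927; 133 + 50.927/60 = 133.8487833
  W ⇒ negate
Point 5:
  φ: 61 + 43.91/60 = 61.7318333
  hemisphere S, so the sign is −
  λ: 109 + 3.009/60 = 109.0501500
  hemisphere W, so the sign is −

1. 78.022683, 99.730967
2. -64.970683, -18.840097
3. 48.849667, -160.061667
4. -84.435583, -133.848783
5. -61.731833, -109.050150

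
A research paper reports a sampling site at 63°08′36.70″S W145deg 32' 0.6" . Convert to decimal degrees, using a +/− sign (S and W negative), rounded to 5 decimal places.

Lat: 63° + 8/60 + 36.7/3600 = 63 + 0.133333 + 0.010194 = 63.143528
S → negative
Longitude: 145 + 32/60 + 0.6/3600 = 145.533500
W ⇒ negate

-63.14353, -145.53350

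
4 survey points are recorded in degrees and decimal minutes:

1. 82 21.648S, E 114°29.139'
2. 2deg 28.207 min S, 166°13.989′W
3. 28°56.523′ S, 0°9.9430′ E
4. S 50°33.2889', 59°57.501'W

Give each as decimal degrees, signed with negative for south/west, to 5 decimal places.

Point 1:
  Latitude: 82 + 21.648/60 = 82.360800
  hemisphere S, so the sign is −
  Longitude: 29.139′ = 0.485650°; total 114.485650
  E ⇒ keep positive
Point 2:
  Lat: 28.207′ = 0.470117°; total 2.470117
  S ⇒ negate
  Longitude: 166 + 13.989/60 = 166.233150
  W ⇒ negate
Point 3:
  φ: 28 + 56.523/60 = 28.942050
  S ⇒ negate
  λ: 0 + 9.943/60 = 0.165717
  E → positive
Point 4:
  Latitude: 33.2889′ = 0.554815°; total 50.554815
  S → negative
  Longitude: 57.501′ = 0.958350°; total 59.958350
  hemisphere W, so the sign is −

1. -82.36080, 114.48565
2. -2.47012, -166.23315
3. -28.94205, 0.16572
4. -50.55482, -59.95835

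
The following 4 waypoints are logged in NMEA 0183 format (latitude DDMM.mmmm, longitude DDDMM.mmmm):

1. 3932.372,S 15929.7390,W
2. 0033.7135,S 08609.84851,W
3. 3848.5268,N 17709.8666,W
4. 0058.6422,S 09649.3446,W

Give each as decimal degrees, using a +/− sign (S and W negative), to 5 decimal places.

1. -39.53953, -159.49565
2. -0.56189, -86.16414
3. 38.80878, -177.16444
4. -0.97737, -96.82241

Point 1:
  φ: degrees = first 2 digits = 39, minutes = 32.372; 39 + 32.372/60 = 39.539533
  S → negative
  Lon: degrees = first 3 digits = 159, minutes = 29.739; 159 + 29.739/60 = 159.495650
  W ⇒ negate
Point 2:
  Latitude: degrees = first 2 digits = 0, minutes = 33.7135; 0 + 33.7135/60 = 0.561892
  hemisphere S, so the sign is −
  λ: degrees = first 3 digits = 86, minutes = 9.84851; 86 + 9.84851/60 = 86.164142
  hemisphere W, so the sign is −
Point 3:
  Lat: split at 2 digits → 38° and 48.5268′; 38 + 48.5268/60 = 38.808780
  N → positive
  Lon: degrees = first 3 digits = 177, minutes = 9.8666; 177 + 9.8666/60 = 177.164443
  W → negative
Point 4:
  φ: split at 2 digits → 00° and 58.6422′; 0 + 58.6422/60 = 0.977370
  S ⇒ negate
  Lon: split at 3 digits → 096° and 49.3446′; 96 + 49.3446/60 = 96.822410
  W → negative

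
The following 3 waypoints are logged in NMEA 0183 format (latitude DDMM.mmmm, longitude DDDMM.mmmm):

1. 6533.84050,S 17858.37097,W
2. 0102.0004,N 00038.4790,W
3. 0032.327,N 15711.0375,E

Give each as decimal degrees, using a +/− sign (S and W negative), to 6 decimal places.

Point 1:
  Lat: split at 2 digits → 65° and 33.8405′; 65 + 33.8405/60 = 65.5640083
  S → negative
  λ: split at 3 digits → 178° and 58.37097′; 178 + 58.37097/60 = 178.9728495
  hemisphere W, so the sign is −
Point 2:
  Lat: split at 2 digits → 01° and 2.0004′; 1 + 2.0004/60 = 1.0333400
  N ⇒ keep positive
  Lon: split at 3 digits → 000° and 38.479′; 0 + 38.479/60 = 0.6413167
  W → negative
Point 3:
  Latitude: degrees = first 2 digits = 0, minutes = 32.327; 0 + 32.327/60 = 0.5387833
  N → positive
  λ: degrees = first 3 digits = 157, minutes = 11.0375; 157 + 11.0375/60 = 157.1839583
  E ⇒ keep positive

1. -65.564008, -178.972850
2. 1.033340, -0.641317
3. 0.538783, 157.183958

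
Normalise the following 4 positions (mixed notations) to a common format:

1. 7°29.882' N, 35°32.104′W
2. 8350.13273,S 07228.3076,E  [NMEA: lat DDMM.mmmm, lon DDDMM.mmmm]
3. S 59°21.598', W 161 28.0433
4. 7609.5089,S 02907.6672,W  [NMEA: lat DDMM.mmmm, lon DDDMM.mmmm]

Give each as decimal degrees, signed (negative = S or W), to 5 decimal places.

Point 1:
  Latitude: 29.882′ = 0.498033°; total 7.498033
  N ⇒ keep positive
  Longitude: 35 + 32.104/60 = 35.535067
  W ⇒ negate
Point 2:
  Lat: degrees = first 2 digits = 83, minutes = 50.13273; 83 + 50.13273/60 = 83.835546
  S → negative
  Longitude: degrees = first 3 digits = 72, minutes = 28.3076; 72 + 28.3076/60 = 72.471793
  E → positive
Point 3:
  Lat: 59 + 21.598/60 = 59.359967
  S → negative
  λ: 28.0433′ = 0.467388°; total 161.467388
  hemisphere W, so the sign is −
Point 4:
  φ: degrees = first 2 digits = 76, minutes = 9.5089; 76 + 9.5089/60 = 76.158482
  S → negative
  λ: degrees = first 3 digits = 29, minutes = 7.6672; 29 + 7.6672/60 = 29.127787
  hemisphere W, so the sign is −

1. 7.49803, -35.53507
2. -83.83555, 72.47179
3. -59.35997, -161.46739
4. -76.15848, -29.12779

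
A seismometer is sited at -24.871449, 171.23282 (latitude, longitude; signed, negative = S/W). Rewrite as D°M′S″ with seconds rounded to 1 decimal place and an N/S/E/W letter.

Latitude is negative → S; |value| = 24.871449
Lat: 0.871449° → 52.28694′; 0.28694 × 60 = 17.216″
λ: 0.232820° → 13.96920′; 0.96920 × 60 = 58.152″

24°52′17.2″ S, 171°13′58.2″ E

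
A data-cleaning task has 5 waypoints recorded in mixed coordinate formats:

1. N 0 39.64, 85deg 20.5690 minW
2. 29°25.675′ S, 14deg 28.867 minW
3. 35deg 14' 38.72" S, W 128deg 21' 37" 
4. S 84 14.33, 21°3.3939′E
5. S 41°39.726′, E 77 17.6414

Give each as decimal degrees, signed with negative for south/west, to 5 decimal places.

1. 0.66067, -85.34282
2. -29.42792, -14.48112
3. -35.24409, -128.36028
4. -84.23883, 21.05657
5. -41.66210, 77.29402

Point 1:
  φ: 0 + 39.64/60 = 0.660667
  N → positive
  Lon: 20.569′ = 0.342817°; total 85.342817
  hemisphere W, so the sign is −
Point 2:
  Latitude: 29 + 25.675/60 = 29.427917
  S → negative
  Longitude: 28.867′ = 0.481117°; total 14.481117
  W → negative
Point 3:
  Lat: 35 + 14/60 + 38.72/3600 = 35.244089
  hemisphere S, so the sign is −
  Longitude: 21′ + 37″ = 21.61667′; 128 + 21.61667/60 = 128.360278
  W → negative
Point 4:
  Lat: 84 + 14.33/60 = 84.238833
  S ⇒ negate
  Lon: 3.3939′ = 0.056565°; total 21.056565
  E → positive
Point 5:
  Lat: 39.726′ = 0.662100°; total 41.662100
  hemisphere S, so the sign is −
  Longitude: 17.6414′ = 0.294023°; total 77.294023
  E ⇒ keep positive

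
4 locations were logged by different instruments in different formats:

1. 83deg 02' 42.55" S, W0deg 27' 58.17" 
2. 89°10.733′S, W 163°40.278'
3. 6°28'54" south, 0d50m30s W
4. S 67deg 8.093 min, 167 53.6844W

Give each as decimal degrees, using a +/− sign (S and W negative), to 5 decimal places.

Point 1:
  Latitude: 83° + 2/60 + 42.55/3600 = 83 + 0.033333 + 0.011819 = 83.045153
  S ⇒ negate
  Lon: 0° + 27/60 + 58.17/3600 = 0 + 0.450000 + 0.016158 = 0.466158
  W → negative
Point 2:
  φ: 89 + 10.733/60 = 89.178883
  S ⇒ negate
  Lon: 40.278′ = 0.671300°; total 163.671300
  hemisphere W, so the sign is −
Point 3:
  Latitude: 28′ + 54″ = 28.90000′; 6 + 28.90000/60 = 6.481667
  S ⇒ negate
  Lon: 0° + 50/60 + 30/3600 = 0 + 0.833333 + 0.008333 = 0.841667
  W ⇒ negate
Point 4:
  φ: 8.093′ = 0.134883°; total 67.134883
  S ⇒ negate
  λ: 167 + 53.6844/60 = 167.894740
  W ⇒ negate

1. -83.04515, -0.46616
2. -89.17888, -163.67130
3. -6.48167, -0.84167
4. -67.13488, -167.89474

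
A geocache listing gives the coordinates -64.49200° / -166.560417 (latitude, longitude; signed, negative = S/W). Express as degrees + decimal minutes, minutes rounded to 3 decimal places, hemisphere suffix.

Latitude is negative → S; |value| = 64.492000
φ: minutes = (64.492000 − 64) × 60 = 29.52000
Longitude is negative → W; |value| = 166.560417
λ: minutes = (166.560417 − 166) × 60 = 33.62502

64° 29.520′ S, 166° 33.625′ W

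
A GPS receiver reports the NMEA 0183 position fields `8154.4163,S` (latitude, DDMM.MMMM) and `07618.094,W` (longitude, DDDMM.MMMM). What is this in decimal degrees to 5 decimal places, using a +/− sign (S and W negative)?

φ: degrees = first 2 digits = 81, minutes = 54.4163; 81 + 54.4163/60 = 81.906938
S ⇒ negate
λ: split at 3 digits → 076° and 18.094′; 76 + 18.094/60 = 76.301567
hemisphere W, so the sign is −

-81.90694, -76.30157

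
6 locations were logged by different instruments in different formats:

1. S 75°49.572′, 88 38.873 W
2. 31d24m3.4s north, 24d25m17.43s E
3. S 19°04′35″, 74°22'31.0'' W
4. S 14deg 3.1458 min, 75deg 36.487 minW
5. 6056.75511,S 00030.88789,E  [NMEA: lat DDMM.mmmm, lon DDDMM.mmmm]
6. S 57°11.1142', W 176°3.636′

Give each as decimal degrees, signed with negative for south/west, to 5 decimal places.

1. -75.82620, -88.64788
2. 31.40094, 24.42151
3. -19.07639, -74.37528
4. -14.05243, -75.60812
5. -60.94592, 0.51480
6. -57.18524, -176.06060

Point 1:
  Latitude: 75 + 49.572/60 = 75.826200
  S → negative
  Lon: 38.873′ = 0.647883°; total 88.647883
  hemisphere W, so the sign is −
Point 2:
  Lat: 31° + 24/60 + 3.4/3600 = 31 + 0.400000 + 0.000944 = 31.400944
  N → positive
  Lon: 24 + 25/60 + 17.43/3600 = 24.421508
  E ⇒ keep positive
Point 3:
  Lat: 19° + 4/60 + 35/3600 = 19 + 0.066667 + 0.009722 = 19.076389
  hemisphere S, so the sign is −
  Lon: 74° + 22/60 + 31/3600 = 74 + 0.366667 + 0.008611 = 74.375278
  hemisphere W, so the sign is −
Point 4:
  Lat: 3.1458′ = 0.052430°; total 14.052430
  S → negative
  λ: 75 + 36.487/60 = 75.608117
  W → negative
Point 5:
  φ: degrees = first 2 digits = 60, minutes = 56.75511; 60 + 56.75511/60 = 60.945919
  S ⇒ negate
  Lon: split at 3 digits → 000° and 30.88789′; 0 + 30.88789/60 = 0.514798
  E → positive
Point 6:
  φ: 11.1142′ = 0.185237°; total 57.185237
  S → negative
  Longitude: 3.636′ = 0.060600°; total 176.060600
  W → negative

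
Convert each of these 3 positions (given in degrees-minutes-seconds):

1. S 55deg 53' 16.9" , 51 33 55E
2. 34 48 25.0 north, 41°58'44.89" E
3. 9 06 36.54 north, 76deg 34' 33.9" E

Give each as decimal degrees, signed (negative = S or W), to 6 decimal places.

1. -55.888028, 51.565278
2. 34.806944, 41.979136
3. 9.110150, 76.576083

Point 1:
  φ: 55 + 53/60 + 16.9/3600 = 55.8880278
  hemisphere S, so the sign is −
  Longitude: 51° + 33/60 + 55/3600 = 51 + 0.550000 + 0.015278 = 51.5652778
  E → positive
Point 2:
  Lat: 48′ + 25″ = 48.41667′; 34 + 48.41667/60 = 34.8069444
  N → positive
  Lon: 41 + 58/60 + 44.89/3600 = 41.9791361
  E ⇒ keep positive
Point 3:
  Lat: 6′ + 36.54″ = 6.60900′; 9 + 6.60900/60 = 9.1101500
  N ⇒ keep positive
  Longitude: 76° + 34/60 + 33.9/3600 = 76 + 0.566667 + 0.009417 = 76.5760833
  E ⇒ keep positive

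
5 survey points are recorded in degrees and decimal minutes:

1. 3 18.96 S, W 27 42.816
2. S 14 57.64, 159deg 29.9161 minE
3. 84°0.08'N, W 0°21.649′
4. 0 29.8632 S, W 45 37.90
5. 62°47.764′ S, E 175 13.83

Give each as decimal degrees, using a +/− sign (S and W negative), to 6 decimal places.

Point 1:
  Lat: 18.96′ = 0.316000°; total 3.3160000
  S → negative
  Lon: 27 + 42.816/60 = 27.7136000
  W → negative
Point 2:
  Lat: 57.64′ = 0.960667°; total 14.9606667
  S ⇒ negate
  Lon: 159 + 29.9161/60 = 159.4986017
  E ⇒ keep positive
Point 3:
  Latitude: 84 + 0.08/60 = 84.0013333
  N → positive
  Lon: 0 + 21.649/60 = 0.3608167
  W ⇒ negate
Point 4:
  Latitude: 0 + 29.8632/60 = 0.4977200
  S ⇒ negate
  Longitude: 37.9′ = 0.631667°; total 45.6316667
  hemisphere W, so the sign is −
Point 5:
  φ: 47.764′ = 0.796067°; total 62.7960667
  hemisphere S, so the sign is −
  Longitude: 13.83′ = 0.230500°; total 175.2305000
  E ⇒ keep positive

1. -3.316000, -27.713600
2. -14.960667, 159.498602
3. 84.001333, -0.360817
4. -0.497720, -45.631667
5. -62.796067, 175.230500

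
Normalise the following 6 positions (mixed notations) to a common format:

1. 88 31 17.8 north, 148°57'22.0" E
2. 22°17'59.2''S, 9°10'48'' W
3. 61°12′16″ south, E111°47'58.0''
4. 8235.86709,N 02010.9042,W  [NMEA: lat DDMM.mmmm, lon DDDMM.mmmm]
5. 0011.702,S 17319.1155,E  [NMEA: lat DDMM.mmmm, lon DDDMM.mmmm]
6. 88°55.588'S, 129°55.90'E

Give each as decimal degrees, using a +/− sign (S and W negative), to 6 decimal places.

Point 1:
  Latitude: 31′ + 17.8″ = 31.29667′; 88 + 31.29667/60 = 88.5216111
  N ⇒ keep positive
  λ: 148° + 57/60 + 22/3600 = 148 + 0.950000 + 0.006111 = 148.9561111
  E → positive
Point 2:
  Latitude: 22° + 17/60 + 59.2/3600 = 22 + 0.283333 + 0.016444 = 22.2997778
  hemisphere S, so the sign is −
  Longitude: 9 + 10/60 + 48/3600 = 9.1800000
  W ⇒ negate
Point 3:
  φ: 61° + 12/60 + 16/3600 = 61 + 0.200000 + 0.004444 = 61.2044444
  hemisphere S, so the sign is −
  Lon: 111 + 47/60 + 58/3600 = 111.7994444
  E → positive
Point 4:
  Lat: degrees = first 2 digits = 82, minutes = 35.86709; 82 + 35.86709/60 = 82.5977848
  N → positive
  λ: split at 3 digits → 020° and 10.9042′; 20 + 10.9042/60 = 20.1817367
  W → negative
Point 5:
  Latitude: split at 2 digits → 00° and 11.702′; 0 + 11.702/60 = 0.1950333
  hemisphere S, so the sign is −
  λ: split at 3 digits → 173° and 19.1155′; 173 + 19.1155/60 = 173.3185917
  E ⇒ keep positive
Point 6:
  Lat: 88 + 55.588/60 = 88.9264667
  S → negative
  Longitude: 129 + 55.9/60 = 129.9316667
  E → positive

1. 88.521611, 148.956111
2. -22.299778, -9.180000
3. -61.204444, 111.799444
4. 82.597785, -20.181737
5. -0.195033, 173.318592
6. -88.926467, 129.931667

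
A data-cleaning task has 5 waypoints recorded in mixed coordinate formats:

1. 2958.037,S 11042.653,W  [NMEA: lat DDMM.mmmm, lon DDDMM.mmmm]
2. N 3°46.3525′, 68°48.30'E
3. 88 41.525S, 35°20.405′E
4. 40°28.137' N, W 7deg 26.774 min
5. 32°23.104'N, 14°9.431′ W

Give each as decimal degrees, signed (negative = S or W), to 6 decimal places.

1. -29.967283, -110.710883
2. 3.772542, 68.805000
3. -88.692083, 35.340083
4. 40.468950, -7.446233
5. 32.385067, -14.157183

Point 1:
  Latitude: split at 2 digits → 29° and 58.037′; 29 + 58.037/60 = 29.9672833
  hemisphere S, so the sign is −
  Longitude: degrees = first 3 digits = 110, minutes = 42.653; 110 + 42.653/60 = 110.7108833
  hemisphere W, so the sign is −
Point 2:
  Lat: 3 + 46.3525/60 = 3.7725417
  N ⇒ keep positive
  λ: 68 + 48.3/60 = 68.8050000
  E ⇒ keep positive
Point 3:
  Lat: 88 + 41.525/60 = 88.6920833
  S ⇒ negate
  Lon: 35 + 20.405/60 = 35.3400833
  E ⇒ keep positive
Point 4:
  Lat: 40 + 28.137/60 = 40.4689500
  N ⇒ keep positive
  Lon: 7 + 26.774/60 = 7.4462333
  hemisphere W, so the sign is −
Point 5:
  Lat: 32 + 23.104/60 = 32.3850667
  N → positive
  λ: 14 + 9.431/60 = 14.1571833
  W ⇒ negate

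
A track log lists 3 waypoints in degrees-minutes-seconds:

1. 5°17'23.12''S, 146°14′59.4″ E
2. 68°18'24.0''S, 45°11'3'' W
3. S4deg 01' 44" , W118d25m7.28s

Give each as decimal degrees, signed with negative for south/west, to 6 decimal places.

Point 1:
  Latitude: 5° + 17/60 + 23.12/3600 = 5 + 0.283333 + 0.006422 = 5.2897556
  hemisphere S, so the sign is −
  Lon: 14′ + 59.4″ = 14.99000′; 146 + 14.99000/60 = 146.2498333
  E ⇒ keep positive
Point 2:
  φ: 68° + 18/60 + 24/3600 = 68 + 0.300000 + 0.006667 = 68.3066667
  S → negative
  Longitude: 11′ + 3″ = 11.05000′; 45 + 11.05000/60 = 45.1841667
  W → negative
Point 3:
  Lat: 4 + 1/60 + 44/3600 = 4.0288889
  S ⇒ negate
  Longitude: 118° + 25/60 + 7.28/3600 = 118 + 0.416667 + 0.002022 = 118.4186889
  W ⇒ negate

1. -5.289756, 146.249833
2. -68.306667, -45.184167
3. -4.028889, -118.418689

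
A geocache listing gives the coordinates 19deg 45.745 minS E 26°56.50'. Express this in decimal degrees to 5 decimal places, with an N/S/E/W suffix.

19.76242° S, 26.94167° E

Latitude: 19 + 45.745/60 = 19.762417
Lon: 56.5′ = 0.941667°; total 26.941667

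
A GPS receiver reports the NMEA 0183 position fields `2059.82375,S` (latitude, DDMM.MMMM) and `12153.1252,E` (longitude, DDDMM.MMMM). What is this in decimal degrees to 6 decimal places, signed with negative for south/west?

-20.997063, 121.885420

φ: split at 2 digits → 20° and 59.82375′; 20 + 59.82375/60 = 20.9970625
S → negative
Longitude: degrees = first 3 digits = 121, minutes = 53.1252; 121 + 53.1252/60 = 121.8854200
E ⇒ keep positive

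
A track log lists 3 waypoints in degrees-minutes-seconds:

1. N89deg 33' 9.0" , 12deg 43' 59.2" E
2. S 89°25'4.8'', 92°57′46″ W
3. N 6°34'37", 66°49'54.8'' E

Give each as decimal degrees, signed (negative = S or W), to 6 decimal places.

1. 89.552500, 12.733111
2. -89.418000, -92.962778
3. 6.576944, 66.831889

Point 1:
  φ: 33′ + 9″ = 33.15000′; 89 + 33.15000/60 = 89.5525000
  N ⇒ keep positive
  λ: 12° + 43/60 + 59.2/3600 = 12 + 0.716667 + 0.016444 = 12.7331111
  E → positive
Point 2:
  Lat: 89 + 25/60 + 4.8/3600 = 89.4180000
  S ⇒ negate
  Longitude: 92 + 57/60 + 46/3600 = 92.9627778
  W → negative
Point 3:
  Lat: 34′ + 37″ = 34.61667′; 6 + 34.61667/60 = 6.5769444
  N ⇒ keep positive
  Longitude: 49′ + 54.8″ = 49.91333′; 66 + 49.91333/60 = 66.8318889
  E ⇒ keep positive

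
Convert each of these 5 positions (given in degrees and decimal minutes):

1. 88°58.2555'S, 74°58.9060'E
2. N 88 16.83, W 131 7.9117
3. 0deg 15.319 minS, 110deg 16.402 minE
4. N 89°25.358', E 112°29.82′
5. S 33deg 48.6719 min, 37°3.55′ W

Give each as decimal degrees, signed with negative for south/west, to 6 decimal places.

1. -88.970925, 74.981767
2. 88.280500, -131.131862
3. -0.255317, 110.273367
4. 89.422633, 112.497000
5. -33.811198, -37.059167

Point 1:
  Latitude: 58.2555′ = 0.970925°; total 88.9709250
  S ⇒ negate
  Lon: 58.906′ = 0.981767°; total 74.9817667
  E → positive
Point 2:
  Lat: 88 + 16.83/60 = 88.2805000
  N → positive
  λ: 7.9117′ = 0.131862°; total 131.1318617
  hemisphere W, so the sign is −
Point 3:
  Latitude: 15.319′ = 0.255317°; total 0.2553167
  S ⇒ negate
  Lon: 16.402′ = 0.273367°; total 110.2733667
  E ⇒ keep positive
Point 4:
  Lat: 25.358′ = 0.422633°; total 89.4226333
  N → positive
  Longitude: 29.82′ = 0.497000°; total 112.4970000
  E ⇒ keep positive
Point 5:
  φ: 48.6719′ = 0.811198°; total 33.8111983
  hemisphere S, so the sign is −
  Longitude: 3.55′ = 0.059167°; total 37.0591667
  W → negative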